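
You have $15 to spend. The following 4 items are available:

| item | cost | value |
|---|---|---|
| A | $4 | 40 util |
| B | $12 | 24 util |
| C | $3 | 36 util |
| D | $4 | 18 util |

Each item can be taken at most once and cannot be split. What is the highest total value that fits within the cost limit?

Check high-value combinations within $15:
- A+C+D: cost 4+3+4=11, value 40+36+18=94
- A+C: cost 4+3=7, value 40+36=76
- B+C: cost 12+3=15, value 24+36=60
- A+D: cost 4+4=8, value 40+18=58
- C+D: cost 3+4=7, value 36+18=54
Best: 94 util.

94 util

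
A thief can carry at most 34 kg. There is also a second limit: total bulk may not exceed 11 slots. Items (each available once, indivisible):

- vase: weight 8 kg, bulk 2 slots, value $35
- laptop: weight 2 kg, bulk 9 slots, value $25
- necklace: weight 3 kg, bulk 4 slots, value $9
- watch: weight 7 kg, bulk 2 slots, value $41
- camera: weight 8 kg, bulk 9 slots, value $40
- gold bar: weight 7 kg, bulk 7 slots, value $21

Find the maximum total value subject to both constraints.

Feasible sets respecting both limits:
- vase+watch+gold bar: weight 22, bulk 11, value 97
- vase+necklace+watch: weight 18, bulk 8, value 85
- watch+camera: weight 15, bulk 11, value 81
- vase+watch: weight 15, bulk 4, value 76
Best: $97.

$97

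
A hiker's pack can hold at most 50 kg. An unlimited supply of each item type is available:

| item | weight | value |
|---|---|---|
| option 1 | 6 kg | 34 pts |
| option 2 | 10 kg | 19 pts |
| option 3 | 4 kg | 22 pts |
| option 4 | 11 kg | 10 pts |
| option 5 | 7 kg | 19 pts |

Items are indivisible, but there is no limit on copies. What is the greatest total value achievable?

Best value-per-unit is option 1 at 34/6; filling with it alone gives 8×34 = 272.
Optimal mix: 7×option 1 + 2×option 3 → weight 50, value 282.

282 pts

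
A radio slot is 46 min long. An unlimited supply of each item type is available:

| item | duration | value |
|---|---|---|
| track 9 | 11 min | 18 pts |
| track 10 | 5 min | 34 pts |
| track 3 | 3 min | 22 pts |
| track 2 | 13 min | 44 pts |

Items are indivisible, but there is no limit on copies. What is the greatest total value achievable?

Best value-per-unit is track 3 at 22/3; filling with it alone gives 15×22 = 330.
Optimal mix: 2×track 10 + 12×track 3 → duration 46, value 332.

332 pts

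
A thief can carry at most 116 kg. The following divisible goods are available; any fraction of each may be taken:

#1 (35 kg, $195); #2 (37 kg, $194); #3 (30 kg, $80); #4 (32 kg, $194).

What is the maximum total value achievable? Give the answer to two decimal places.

Take in order of value per unit:
- #4 (194/32 per unit): all 32 → value 194, running total 194.00
- #1 (195/35 per unit): all 35 → value 195, running total 389.00
- #2 (194/37 per unit): all 37 → value 194, running total 583.00
- #3 (80/30 per unit): 12 of 30 → value 12×80/30 = 32.0000, running total 615.00
Total 615.00.

615.00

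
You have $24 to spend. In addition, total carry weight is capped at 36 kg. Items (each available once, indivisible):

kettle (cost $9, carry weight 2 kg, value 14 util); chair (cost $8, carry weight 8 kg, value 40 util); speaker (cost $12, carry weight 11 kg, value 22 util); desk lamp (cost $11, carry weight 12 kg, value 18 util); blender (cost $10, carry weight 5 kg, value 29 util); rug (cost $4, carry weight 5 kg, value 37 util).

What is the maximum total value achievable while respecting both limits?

Feasible sets respecting both limits:
- chair+blender+rug: cost 22, carry weight 18, value 106
- chair+speaker+rug: cost 24, carry weight 24, value 99
- chair+desk lamp+rug: cost 23, carry weight 25, value 95
Best: 106 util.

106 util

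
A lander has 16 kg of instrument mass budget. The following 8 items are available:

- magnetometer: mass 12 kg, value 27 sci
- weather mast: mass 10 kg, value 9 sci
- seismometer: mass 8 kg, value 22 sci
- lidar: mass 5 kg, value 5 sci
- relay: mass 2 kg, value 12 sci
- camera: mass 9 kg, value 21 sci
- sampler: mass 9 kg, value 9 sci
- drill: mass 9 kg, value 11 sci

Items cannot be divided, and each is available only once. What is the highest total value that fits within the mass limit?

Check high-value combinations within 16 kg:
- magnetometer+relay: mass 12+2=14, value 27+12=39
- seismometer+lidar+relay: mass 8+5+2=15, value 22+5+12=39
- lidar+relay+camera: mass 5+2+9=16, value 5+12+21=38
- seismometer+relay: mass 8+2=10, value 22+12=34
Best: 39 sci.

39 sci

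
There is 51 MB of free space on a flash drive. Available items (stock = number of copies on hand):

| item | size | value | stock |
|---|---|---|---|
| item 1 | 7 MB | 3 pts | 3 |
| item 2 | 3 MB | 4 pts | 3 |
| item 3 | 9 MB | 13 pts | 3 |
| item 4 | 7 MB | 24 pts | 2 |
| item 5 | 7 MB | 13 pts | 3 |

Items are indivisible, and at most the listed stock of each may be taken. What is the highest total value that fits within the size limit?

108 pts

Best selections within size 51 and stock limits:
- 2×item 2 + 1×item 3 + 2×item 4 + 3×item 5: size 50, value 108
- 1×item 2 + 1×item 3 + 2×item 4 + 3×item 5: size 47, value 104
- 1×item 2 + 2×item 3 + 2×item 4 + 2×item 5: size 49, value 104
- 1×item 2 + 3×item 3 + 2×item 4 + 1×item 5: size 51, value 104
Best: 108 pts.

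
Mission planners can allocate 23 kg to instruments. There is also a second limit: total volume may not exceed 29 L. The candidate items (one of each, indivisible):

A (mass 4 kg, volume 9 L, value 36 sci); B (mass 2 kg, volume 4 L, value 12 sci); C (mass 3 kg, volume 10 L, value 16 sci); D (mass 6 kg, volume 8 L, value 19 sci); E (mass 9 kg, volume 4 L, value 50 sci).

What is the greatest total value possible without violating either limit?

117 sci

Feasible sets respecting both limits:
- A+B+D+E: mass 21, volume 25, value 117
- A+B+C+E: mass 18, volume 27, value 114
- A+D+E: mass 19, volume 21, value 105
Best: 117 sci.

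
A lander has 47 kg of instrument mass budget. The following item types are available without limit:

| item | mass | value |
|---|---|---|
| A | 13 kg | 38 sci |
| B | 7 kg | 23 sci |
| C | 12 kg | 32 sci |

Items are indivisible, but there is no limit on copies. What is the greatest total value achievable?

147 sci

Best value-per-unit is B at 23/7; filling with it alone gives 6×23 = 138.
Optimal mix: 5×B + 1×C → mass 47, value 147.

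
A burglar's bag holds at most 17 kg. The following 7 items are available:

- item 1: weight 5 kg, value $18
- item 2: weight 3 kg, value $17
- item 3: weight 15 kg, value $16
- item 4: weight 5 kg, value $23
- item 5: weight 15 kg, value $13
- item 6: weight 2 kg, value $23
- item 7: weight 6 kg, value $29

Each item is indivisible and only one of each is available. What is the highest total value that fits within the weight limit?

$92

Check high-value combinations within 17 kg:
- item 2+item 4+item 6+item 7: weight 3+5+2+6=16, value 17+23+23+29=92
- item 1+item 2+item 6+item 7: weight 5+3+2+6=16, value 18+17+23+29=87
- item 1+item 2+item 4+item 6: weight 5+3+5+2=15, value 18+17+23+23=81
- item 4+item 6+item 7: weight 5+2+6=13, value 23+23+29=75
Best: $92.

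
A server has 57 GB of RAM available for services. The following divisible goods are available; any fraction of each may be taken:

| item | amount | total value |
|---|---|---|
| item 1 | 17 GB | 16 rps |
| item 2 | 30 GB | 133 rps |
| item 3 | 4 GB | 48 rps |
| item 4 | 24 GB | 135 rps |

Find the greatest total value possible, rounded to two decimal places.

Take in order of value per unit:
- item 3 (48/4 per unit): all 4 → value 48, running total 48.00
- item 4 (135/24 per unit): all 24 → value 135, running total 183.00
- item 2 (133/30 per unit): 29 of 30 → value 29×133/30 = 128.5667, running total 311.57
Total 311.57.

311.57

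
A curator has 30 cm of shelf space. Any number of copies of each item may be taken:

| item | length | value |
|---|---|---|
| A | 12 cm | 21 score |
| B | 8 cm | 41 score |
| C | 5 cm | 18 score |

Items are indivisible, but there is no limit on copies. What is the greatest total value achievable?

141 score

Best value-per-unit is B at 41/8; filling with it alone gives 3×41 = 123.
Optimal mix: 3×B + 1×C → length 29, value 141.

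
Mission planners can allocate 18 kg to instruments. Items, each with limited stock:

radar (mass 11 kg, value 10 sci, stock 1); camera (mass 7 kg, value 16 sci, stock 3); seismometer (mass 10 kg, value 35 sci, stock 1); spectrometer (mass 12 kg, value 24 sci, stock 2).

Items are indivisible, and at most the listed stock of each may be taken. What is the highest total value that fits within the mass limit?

Top feasible selections:
- 1×camera + 1×seismometer: mass 17, value 51
- 1×seismometer: mass 10, value 35
Best: 51 sci.

51 sci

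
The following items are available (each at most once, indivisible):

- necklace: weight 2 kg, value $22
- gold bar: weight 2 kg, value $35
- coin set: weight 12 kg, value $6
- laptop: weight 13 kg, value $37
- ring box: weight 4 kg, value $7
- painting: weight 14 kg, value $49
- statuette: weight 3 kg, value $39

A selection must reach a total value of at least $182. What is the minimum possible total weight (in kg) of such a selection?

Subsets with value ≥ 182, sorted by total weight:
- necklace+gold bar+laptop+painting+statuette: weight 34, value 182
- necklace+gold bar+laptop+ring box+painting+statuette: weight 38, value 189
Minimum weight: 34 kg.

34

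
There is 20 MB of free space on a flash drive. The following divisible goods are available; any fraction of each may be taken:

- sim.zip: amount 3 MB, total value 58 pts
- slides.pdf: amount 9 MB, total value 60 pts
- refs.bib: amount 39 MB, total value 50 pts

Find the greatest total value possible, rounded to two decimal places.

128.26

Take in order of value per unit:
- sim.zip (58/3 per unit): all 3 → value 58, running total 58.00
- slides.pdf (60/9 per unit): all 9 → value 60, running total 118.00
- refs.bib (50/39 per unit): 8 of 39 → value 8×50/39 = 10.2564, running total 128.26
Total 128.26.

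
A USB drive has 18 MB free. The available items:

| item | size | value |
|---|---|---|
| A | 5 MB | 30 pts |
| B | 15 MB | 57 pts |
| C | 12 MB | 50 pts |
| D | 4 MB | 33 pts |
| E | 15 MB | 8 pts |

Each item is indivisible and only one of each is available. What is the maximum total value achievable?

Check high-value combinations within 18 MB:
- C+D: size 12+4=16, value 50+33=83
- A+C: size 5+12=17, value 30+50=80
- A+D: size 5+4=9, value 30+33=63
Best: 83 pts.

83 pts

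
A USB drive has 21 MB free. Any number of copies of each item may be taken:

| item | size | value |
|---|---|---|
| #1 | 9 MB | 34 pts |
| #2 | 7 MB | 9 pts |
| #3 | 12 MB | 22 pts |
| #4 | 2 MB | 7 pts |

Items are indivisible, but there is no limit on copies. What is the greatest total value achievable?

76 pts

Best value-per-unit is #1 at 34/9; filling with it alone gives 2×34 = 68.
Optimal mix: 1×#1 + 6×#4 → size 21, value 76.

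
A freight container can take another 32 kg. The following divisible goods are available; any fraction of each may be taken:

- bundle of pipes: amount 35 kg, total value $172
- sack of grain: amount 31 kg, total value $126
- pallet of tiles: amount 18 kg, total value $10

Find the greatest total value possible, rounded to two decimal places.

157.26

Take in order of value per unit:
- bundle of pipes (172/35 per unit): 32 of 35 → value 32×172/35 = 157.2571, running total 157.26
Total 157.26.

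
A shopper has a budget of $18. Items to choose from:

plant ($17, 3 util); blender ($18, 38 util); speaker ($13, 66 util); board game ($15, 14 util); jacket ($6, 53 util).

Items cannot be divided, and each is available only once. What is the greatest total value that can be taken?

Check high-value combinations within $18:
- speaker: cost 13, value 66
- jacket: cost 6, value 53
- blender: cost 18, value 38
- board game: cost 15, value 14
Best: 66 util.

66 util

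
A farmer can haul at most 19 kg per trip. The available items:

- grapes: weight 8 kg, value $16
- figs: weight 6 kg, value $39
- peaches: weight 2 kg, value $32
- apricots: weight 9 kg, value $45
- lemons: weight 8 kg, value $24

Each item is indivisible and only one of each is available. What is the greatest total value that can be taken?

$116

Check high-value combinations within 19 kg:
- figs+peaches+apricots: weight 6+2+9=17, value 39+32+45=116
- peaches+apricots+lemons: weight 2+9+8=19, value 32+45+24=101
- figs+peaches+lemons: weight 6+2+8=16, value 39+32+24=95
Best: $116.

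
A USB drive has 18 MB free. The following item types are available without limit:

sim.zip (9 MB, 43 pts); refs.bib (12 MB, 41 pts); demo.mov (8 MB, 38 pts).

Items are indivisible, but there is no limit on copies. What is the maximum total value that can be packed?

Best value-per-unit is sim.zip at 43/9, and filling with it alone uses size 2×9=18. No mix of the others beats 2×43 = 86.

86 pts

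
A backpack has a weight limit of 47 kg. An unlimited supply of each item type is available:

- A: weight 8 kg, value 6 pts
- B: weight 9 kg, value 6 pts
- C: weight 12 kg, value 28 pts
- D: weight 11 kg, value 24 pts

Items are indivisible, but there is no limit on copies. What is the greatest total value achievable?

Best value-per-unit is C at 28/12; filling with it alone gives 3×28 = 84.
Optimal mix: 3×C + 1×D → weight 47, value 108.

108 pts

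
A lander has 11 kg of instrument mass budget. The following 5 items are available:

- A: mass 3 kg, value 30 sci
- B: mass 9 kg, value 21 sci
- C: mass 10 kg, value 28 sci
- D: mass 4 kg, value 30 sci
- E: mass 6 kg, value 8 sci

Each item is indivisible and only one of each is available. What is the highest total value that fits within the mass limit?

60 sci

Check high-value combinations within 11 kg:
- A+D: mass 3+4=7, value 30+30=60
- A+E: mass 3+6=9, value 30+8=38
- D+E: mass 4+6=10, value 30+8=38
- A: mass 3, value 30
- D: mass 4, value 30
Best: 60 sci.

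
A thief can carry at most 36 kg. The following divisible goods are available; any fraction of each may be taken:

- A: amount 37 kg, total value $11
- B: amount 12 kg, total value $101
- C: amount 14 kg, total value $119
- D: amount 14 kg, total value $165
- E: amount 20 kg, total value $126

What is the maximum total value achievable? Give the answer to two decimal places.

Take in order of value per unit:
- D (165/14 per unit): all 14 → value 165, running total 165.00
- C (119/14 per unit): all 14 → value 119, running total 284.00
- B (101/12 per unit): 8 of 12 → value 8×101/12 = 67.3333, running total 351.33
Total 351.33.

351.33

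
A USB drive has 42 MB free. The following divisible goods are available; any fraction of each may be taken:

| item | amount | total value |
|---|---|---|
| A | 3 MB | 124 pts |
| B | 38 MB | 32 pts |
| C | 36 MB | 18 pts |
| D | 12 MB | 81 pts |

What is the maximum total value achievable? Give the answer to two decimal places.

227.74

Take in order of value per unit:
- A (124/3 per unit): all 3 → value 124, running total 124.00
- D (81/12 per unit): all 12 → value 81, running total 205.00
- B (32/38 per unit): 27 of 38 → value 27×32/38 = 22.7368, running total 227.74
Total 227.74.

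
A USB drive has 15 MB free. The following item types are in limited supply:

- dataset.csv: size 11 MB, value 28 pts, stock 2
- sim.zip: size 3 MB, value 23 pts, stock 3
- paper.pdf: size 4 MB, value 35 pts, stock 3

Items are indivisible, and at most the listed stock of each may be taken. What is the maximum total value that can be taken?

128 pts

Best selections within size 15 and stock limits:
- 1×sim.zip + 3×paper.pdf: size 15, value 128
- 2×sim.zip + 2×paper.pdf: size 14, value 116
Best: 128 pts.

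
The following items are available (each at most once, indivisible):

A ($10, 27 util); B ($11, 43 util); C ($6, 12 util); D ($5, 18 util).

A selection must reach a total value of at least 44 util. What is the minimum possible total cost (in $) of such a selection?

15

Subsets with value ≥ 44, sorted by total cost:
- A+D: cost 15, value 45
- B+D: cost 16, value 61
- B+C: cost 17, value 55
- A+B: cost 21, value 70
Minimum cost: 15 $.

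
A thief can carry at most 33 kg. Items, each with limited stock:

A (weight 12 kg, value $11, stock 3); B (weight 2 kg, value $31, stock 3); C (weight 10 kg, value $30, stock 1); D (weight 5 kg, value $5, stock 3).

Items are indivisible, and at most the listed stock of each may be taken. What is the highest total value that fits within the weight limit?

$139

Best selections within weight 33 and stock limits:
- 1×A + 3×B + 1×C + 1×D: weight 33, value 139
- 3×B + 1×C + 3×D: weight 31, value 138
- 1×A + 3×B + 1×C: weight 28, value 134
Best: $139.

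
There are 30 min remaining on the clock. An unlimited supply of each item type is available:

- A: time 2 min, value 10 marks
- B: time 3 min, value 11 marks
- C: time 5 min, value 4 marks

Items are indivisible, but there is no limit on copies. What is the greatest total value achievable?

150 marks

Best value-per-unit is A at 10/2, and filling with it alone uses time 15×2=30. No mix of the others beats 15×10 = 150.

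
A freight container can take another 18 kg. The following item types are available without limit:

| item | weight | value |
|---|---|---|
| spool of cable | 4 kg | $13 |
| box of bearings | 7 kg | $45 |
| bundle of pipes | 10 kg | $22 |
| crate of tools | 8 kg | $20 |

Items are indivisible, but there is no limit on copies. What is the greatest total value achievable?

Best value-per-unit is box of bearings at 45/7; filling with it alone gives 2×45 = 90.
Optimal mix: 1×spool of cable + 2×box of bearings → weight 18, value 103.

$103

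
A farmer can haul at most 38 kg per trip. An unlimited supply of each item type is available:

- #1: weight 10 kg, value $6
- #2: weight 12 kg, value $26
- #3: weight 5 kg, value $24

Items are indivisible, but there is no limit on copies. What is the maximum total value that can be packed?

Best value-per-unit is #3 at 24/5, and filling with it alone uses weight 7×5=35. No mix of the others beats 7×24 = 168.

$168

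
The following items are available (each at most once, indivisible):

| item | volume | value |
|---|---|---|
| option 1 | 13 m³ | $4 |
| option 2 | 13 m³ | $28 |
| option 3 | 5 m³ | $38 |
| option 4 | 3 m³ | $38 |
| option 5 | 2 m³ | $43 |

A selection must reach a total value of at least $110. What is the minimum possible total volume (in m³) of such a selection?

Subsets with value ≥ 110, sorted by total volume:
- option 3+option 4+option 5: volume 10, value 119
- option 2+option 3+option 4+option 5: volume 23, value 147
- option 1+option 3+option 4+option 5: volume 23, value 123
Minimum volume: 10 m³.

10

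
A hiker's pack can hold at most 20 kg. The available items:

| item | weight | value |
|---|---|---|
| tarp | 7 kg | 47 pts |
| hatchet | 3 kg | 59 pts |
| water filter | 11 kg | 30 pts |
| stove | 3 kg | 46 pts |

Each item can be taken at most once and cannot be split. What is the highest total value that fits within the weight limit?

152 pts

Check high-value combinations within 20 kg:
- tarp+hatchet+stove: weight 7+3+3=13, value 47+59+46=152
- hatchet+water filter+stove: weight 3+11+3=17, value 59+30+46=135
- tarp+hatchet: weight 7+3=10, value 47+59=106
- hatchet+stove: weight 3+3=6, value 59+46=105
Best: 152 pts.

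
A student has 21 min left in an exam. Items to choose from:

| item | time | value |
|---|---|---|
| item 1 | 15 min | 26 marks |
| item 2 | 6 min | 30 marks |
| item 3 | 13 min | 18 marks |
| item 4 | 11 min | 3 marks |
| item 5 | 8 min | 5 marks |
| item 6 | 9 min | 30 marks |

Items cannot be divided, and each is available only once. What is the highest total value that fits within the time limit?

Check high-value combinations within 21 min:
- item 2+item 6: time 6+9=15, value 30+30=60
- item 1+item 2: time 15+6=21, value 26+30=56
- item 2+item 3: time 6+13=19, value 30+18=48
Best: 60 marks.

60 marks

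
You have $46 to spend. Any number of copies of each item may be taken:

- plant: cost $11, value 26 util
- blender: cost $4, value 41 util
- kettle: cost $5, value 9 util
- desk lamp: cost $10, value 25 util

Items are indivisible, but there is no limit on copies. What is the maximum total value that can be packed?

451 util

Best value-per-unit is blender at 41/4, and filling with it alone uses cost 11×4=44. No mix of the others beats 11×41 = 451.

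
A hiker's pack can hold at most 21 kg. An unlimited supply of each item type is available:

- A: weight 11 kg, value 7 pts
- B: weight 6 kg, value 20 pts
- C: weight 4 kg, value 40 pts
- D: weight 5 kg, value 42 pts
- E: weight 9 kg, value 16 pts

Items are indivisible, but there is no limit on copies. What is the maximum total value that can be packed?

202 pts

Best value-per-unit is C at 40/4; filling with it alone gives 5×40 = 200.
Optimal mix: 4×C + 1×D → weight 21, value 202.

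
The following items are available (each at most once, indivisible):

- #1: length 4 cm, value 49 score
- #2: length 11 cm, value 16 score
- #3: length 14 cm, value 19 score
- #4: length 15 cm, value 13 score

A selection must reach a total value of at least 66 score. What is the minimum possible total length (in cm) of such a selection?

18

Subsets with value ≥ 66, sorted by total length:
- #1+#3: length 18, value 68
- #1+#2+#3: length 29, value 84
- #1+#2+#4: length 30, value 78
- #1+#3+#4: length 33, value 81
Minimum length: 18 cm.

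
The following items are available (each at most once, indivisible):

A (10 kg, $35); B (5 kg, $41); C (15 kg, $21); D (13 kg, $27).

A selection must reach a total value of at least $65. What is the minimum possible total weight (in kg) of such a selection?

15

Subsets with value ≥ 65, sorted by total weight:
- A+B: weight 15, value 76
- B+D: weight 18, value 68
- A+B+D: weight 28, value 103
- A+B+C: weight 30, value 97
Minimum weight: 15 kg.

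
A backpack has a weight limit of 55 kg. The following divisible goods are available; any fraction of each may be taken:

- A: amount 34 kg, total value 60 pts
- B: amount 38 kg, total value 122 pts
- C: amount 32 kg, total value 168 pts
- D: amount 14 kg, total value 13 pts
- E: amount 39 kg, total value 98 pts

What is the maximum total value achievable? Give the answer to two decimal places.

Take in order of value per unit:
- C (168/32 per unit): all 32 → value 168, running total 168.00
- B (122/38 per unit): 23 of 38 → value 23×122/38 = 73.8421, running total 241.84
Total 241.84.

241.84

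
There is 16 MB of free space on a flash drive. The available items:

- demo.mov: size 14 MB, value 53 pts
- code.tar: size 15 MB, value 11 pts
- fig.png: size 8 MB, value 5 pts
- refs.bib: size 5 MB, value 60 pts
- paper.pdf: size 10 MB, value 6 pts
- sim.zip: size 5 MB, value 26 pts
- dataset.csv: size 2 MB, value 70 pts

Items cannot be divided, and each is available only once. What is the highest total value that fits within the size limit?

This is a 0/1 knapsack; check combinations near the capacity.
- refs.bib+sim.zip+dataset.csv: size 5+5+2=12, value 60+26+70=156
- fig.png+refs.bib+dataset.csv: size 8+5+2=15, value 5+60+70=135
- refs.bib+dataset.csv: size 5+2=7, value 60+70=130
- demo.mov+dataset.csv: size 14+2=16, value 53+70=123
Best: 156 pts.

156 pts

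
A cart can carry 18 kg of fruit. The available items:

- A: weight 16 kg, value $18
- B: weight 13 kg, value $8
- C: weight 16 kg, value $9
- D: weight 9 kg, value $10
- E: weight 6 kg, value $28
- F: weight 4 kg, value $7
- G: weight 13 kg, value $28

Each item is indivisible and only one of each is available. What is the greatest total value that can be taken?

Check high-value combinations within 18 kg:
- D+E: weight 9+6=15, value 10+28=38
- E+F: weight 6+4=10, value 28+7=35
- F+G: weight 4+13=17, value 7+28=35
- E: weight 6, value 28
Best: $38.

$38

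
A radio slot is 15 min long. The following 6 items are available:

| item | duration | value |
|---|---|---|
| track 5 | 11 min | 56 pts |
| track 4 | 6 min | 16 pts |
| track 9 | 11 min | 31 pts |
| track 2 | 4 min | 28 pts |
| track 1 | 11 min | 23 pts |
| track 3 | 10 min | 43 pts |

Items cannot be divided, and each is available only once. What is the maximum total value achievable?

84 pts

Check high-value combinations within 15 min:
- track 5+track 2: duration 11+4=15, value 56+28=84
- track 2+track 3: duration 4+10=14, value 28+43=71
- track 9+track 2: duration 11+4=15, value 31+28=59
- track 5: duration 11, value 56
Best: 84 pts.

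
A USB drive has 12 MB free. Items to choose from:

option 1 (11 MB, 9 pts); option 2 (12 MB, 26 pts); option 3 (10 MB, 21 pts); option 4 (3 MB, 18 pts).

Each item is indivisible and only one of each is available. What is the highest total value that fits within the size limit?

Check high-value combinations within 12 MB:
- option 2: size 12, value 26
- option 3: size 10, value 21
- option 4: size 3, value 18
- option 1: size 11, value 9
Best: 26 pts.

26 pts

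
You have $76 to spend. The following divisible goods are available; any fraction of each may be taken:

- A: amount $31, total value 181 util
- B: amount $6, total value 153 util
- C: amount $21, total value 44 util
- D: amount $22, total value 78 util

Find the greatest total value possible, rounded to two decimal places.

447.62

Take in order of value per unit:
- B (153/6 per unit): all 6 → value 153, running total 153.00
- A (181/31 per unit): all 31 → value 181, running total 334.00
- D (78/22 per unit): all 22 → value 78, running total 412.00
- C (44/21 per unit): 17 of 21 → value 17×44/21 = 35.6190, running total 447.62
Total 447.62.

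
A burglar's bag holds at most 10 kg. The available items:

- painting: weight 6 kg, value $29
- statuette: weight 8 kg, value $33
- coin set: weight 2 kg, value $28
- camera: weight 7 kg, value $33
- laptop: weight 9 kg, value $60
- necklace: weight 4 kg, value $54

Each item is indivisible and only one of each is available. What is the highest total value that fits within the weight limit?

This is a 0/1 knapsack; check combinations near the capacity.
- painting+necklace: weight 6+4=10, value 29+54=83
- coin set+necklace: weight 2+4=6, value 28+54=82
- coin set+camera: weight 2+7=9, value 28+33=61
- statuette+coin set: weight 8+2=10, value 33+28=61
- laptop: weight 9, value 60
Best: $83.

$83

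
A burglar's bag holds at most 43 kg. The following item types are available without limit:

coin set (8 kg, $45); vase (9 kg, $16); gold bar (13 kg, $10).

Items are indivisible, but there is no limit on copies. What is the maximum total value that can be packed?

Best value-per-unit is coin set at 45/8, and filling with it alone uses weight 5×8=40. No mix of the others beats 5×45 = 225.

$225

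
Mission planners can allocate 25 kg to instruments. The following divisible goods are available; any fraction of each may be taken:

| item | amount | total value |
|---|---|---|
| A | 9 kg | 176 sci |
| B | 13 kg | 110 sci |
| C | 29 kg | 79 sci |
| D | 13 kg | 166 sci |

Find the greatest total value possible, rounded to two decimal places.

367.38

Take in order of value per unit:
- A (176/9 per unit): all 9 → value 176, running total 176.00
- D (166/13 per unit): all 13 → value 166, running total 342.00
- B (110/13 per unit): 3 of 13 → value 3×110/13 = 25.3846, running total 367.38
Total 367.38.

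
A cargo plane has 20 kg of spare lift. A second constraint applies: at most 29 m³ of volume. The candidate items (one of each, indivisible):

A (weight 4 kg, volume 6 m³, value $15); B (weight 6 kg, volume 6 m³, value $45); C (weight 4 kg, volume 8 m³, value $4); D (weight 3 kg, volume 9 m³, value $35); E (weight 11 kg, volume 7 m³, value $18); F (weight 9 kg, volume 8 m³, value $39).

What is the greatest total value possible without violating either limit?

Feasible sets respecting both limits:
- B+D+F: weight 18, volume 23, value 119
- A+B+C+D: weight 17, volume 29, value 99
- A+B+F: weight 19, volume 20, value 99
- B+D+E: weight 20, volume 22, value 98
Best: $119.

$119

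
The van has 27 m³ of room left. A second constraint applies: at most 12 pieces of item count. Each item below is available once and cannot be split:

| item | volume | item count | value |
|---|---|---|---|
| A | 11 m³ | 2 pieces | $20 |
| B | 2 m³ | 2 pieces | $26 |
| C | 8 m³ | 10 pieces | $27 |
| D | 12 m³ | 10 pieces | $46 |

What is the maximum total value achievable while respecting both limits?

Feasible sets respecting both limits:
- B+D: volume 14, item count 12, value 72
- A+D: volume 23, item count 12, value 66
- B+C: volume 10, item count 12, value 53
Best: $72.

$72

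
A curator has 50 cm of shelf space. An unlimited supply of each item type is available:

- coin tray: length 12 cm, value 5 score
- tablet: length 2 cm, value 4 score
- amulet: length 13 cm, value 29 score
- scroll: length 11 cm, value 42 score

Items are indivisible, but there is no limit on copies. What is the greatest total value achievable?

Best value-per-unit is scroll at 42/11; filling with it alone gives 4×42 = 168.
Optimal mix: 3×tablet + 4×scroll → length 50, value 180.

180 score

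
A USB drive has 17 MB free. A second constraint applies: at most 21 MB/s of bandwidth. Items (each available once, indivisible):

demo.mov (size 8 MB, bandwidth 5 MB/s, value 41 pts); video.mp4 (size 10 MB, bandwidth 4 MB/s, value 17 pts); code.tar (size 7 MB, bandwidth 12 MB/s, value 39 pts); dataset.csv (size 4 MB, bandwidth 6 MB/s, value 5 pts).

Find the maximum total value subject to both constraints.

Feasible sets respecting both limits:
- demo.mov+code.tar: size 15, bandwidth 17, value 80
- video.mp4+code.tar: size 17, bandwidth 16, value 56
- demo.mov+dataset.csv: size 12, bandwidth 11, value 46
- code.tar+dataset.csv: size 11, bandwidth 18, value 44
Best: 80 pts.

80 pts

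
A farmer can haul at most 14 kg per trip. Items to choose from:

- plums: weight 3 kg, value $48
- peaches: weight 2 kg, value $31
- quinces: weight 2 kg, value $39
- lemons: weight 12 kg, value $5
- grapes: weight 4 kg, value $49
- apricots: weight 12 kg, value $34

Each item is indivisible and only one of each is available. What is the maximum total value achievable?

Check high-value combinations within 14 kg:
- plums+peaches+quinces+grapes: weight 3+2+2+4=11, value 48+31+39+49=167
- plums+quinces+grapes: weight 3+2+4=9, value 48+39+49=136
- plums+peaches+grapes: weight 3+2+4=9, value 48+31+49=128
Best: $167.

$167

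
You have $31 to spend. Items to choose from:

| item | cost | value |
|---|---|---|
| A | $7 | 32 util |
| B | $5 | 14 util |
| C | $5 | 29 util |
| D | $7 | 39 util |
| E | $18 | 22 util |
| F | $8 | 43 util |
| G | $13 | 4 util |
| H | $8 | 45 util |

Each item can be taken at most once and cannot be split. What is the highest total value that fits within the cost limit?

159 util

Check high-value combinations within $31:
- A+D+F+H: cost 7+7+8+8=30, value 32+39+43+45=159
- C+D+F+H: cost 5+7+8+8=28, value 29+39+43+45=156
- A+C+F+H: cost 7+5+8+8=28, value 32+29+43+45=149
- A+C+D+H: cost 7+5+7+8=27, value 32+29+39+45=145
Best: 159 util.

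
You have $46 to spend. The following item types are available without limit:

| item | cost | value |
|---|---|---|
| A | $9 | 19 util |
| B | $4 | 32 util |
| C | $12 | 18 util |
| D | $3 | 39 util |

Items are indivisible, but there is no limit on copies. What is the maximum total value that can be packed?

585 util

Best value-per-unit is D at 39/3, and filling with it alone uses cost 15×3=45. No mix of the others beats 15×39 = 585.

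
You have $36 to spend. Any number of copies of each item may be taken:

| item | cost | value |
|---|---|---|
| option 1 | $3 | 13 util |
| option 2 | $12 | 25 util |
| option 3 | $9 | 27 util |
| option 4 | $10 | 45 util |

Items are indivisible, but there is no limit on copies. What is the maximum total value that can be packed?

Best value-per-unit is option 4 at 45/10; filling with it alone gives 3×45 = 135.
Optimal mix: 2×option 1 + 3×option 4 → cost 36, value 161.

161 util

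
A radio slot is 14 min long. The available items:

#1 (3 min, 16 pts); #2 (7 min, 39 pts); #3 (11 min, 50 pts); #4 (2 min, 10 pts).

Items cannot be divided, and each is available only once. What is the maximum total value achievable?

66 pts

Check high-value combinations within 14 min:
- #1+#3: duration 3+11=14, value 16+50=66
- #1+#2+#4: duration 3+7+2=12, value 16+39+10=65
- #3+#4: duration 11+2=13, value 50+10=60
- #1+#2: duration 3+7=10, value 16+39=55
Best: 66 pts.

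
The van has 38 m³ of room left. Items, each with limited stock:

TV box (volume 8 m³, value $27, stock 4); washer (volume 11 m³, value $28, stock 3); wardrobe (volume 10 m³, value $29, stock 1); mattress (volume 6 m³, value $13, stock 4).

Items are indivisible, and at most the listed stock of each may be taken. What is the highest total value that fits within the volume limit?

Top feasible selections:
- 4×TV box + 1×mattress: volume 38, value 121
- 2×TV box + 1×washer + 1×wardrobe: volume 37, value 111
Best: $121.

$121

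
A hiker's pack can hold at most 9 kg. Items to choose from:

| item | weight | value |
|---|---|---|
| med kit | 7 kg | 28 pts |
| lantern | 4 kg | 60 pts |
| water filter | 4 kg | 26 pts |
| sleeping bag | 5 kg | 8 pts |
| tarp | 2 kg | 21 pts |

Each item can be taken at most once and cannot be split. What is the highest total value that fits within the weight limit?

86 pts

Check high-value combinations within 9 kg:
- lantern+water filter: weight 4+4=8, value 60+26=86
- lantern+tarp: weight 4+2=6, value 60+21=81
- lantern+sleeping bag: weight 4+5=9, value 60+8=68
Best: 86 pts.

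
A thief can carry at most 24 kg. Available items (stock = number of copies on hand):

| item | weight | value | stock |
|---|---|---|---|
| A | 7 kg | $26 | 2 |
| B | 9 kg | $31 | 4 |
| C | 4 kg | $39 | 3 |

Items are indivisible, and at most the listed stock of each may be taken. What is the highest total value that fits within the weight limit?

$148

Best selections within weight 24 and stock limits:
- 1×B + 3×C: weight 21, value 148
- 1×A + 3×C: weight 19, value 143
- 1×A + 1×B + 2×C: weight 24, value 135
- 2×A + 2×C: weight 22, value 130
Best: $148.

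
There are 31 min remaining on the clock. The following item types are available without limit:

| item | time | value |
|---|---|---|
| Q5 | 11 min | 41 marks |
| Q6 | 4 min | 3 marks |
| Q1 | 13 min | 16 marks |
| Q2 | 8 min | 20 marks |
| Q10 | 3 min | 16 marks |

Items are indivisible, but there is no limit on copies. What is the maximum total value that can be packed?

Best value-per-unit is Q10 at 16/3, and filling with it alone uses time 10×3=30. No mix of the others beats 10×16 = 160.

160 marks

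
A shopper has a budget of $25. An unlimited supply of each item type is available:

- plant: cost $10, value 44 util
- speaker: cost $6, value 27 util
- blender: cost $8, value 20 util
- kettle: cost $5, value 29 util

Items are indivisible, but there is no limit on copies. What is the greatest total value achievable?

145 util

Best value-per-unit is kettle at 29/5, and filling with it alone uses cost 5×5=25. No mix of the others beats 5×29 = 145.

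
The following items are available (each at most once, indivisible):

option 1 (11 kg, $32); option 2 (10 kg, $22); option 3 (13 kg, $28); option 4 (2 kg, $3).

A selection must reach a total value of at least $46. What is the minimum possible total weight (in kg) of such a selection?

21

Subsets with value ≥ 46, sorted by total weight:
- option 1+option 2: weight 21, value 54
- option 1+option 2+option 4: weight 23, value 57
- option 2+option 3: weight 23, value 50
- option 1+option 3: weight 24, value 60
Minimum weight: 21 kg.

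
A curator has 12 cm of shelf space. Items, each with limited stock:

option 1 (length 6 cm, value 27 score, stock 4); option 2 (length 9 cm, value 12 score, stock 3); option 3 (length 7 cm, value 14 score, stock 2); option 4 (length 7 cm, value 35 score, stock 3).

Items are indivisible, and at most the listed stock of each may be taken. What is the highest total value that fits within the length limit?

Best selections within length 12 and stock limits:
- 2×option 1: length 12, value 54
- 1×option 4: length 7, value 35
Best: 54 score.

54 score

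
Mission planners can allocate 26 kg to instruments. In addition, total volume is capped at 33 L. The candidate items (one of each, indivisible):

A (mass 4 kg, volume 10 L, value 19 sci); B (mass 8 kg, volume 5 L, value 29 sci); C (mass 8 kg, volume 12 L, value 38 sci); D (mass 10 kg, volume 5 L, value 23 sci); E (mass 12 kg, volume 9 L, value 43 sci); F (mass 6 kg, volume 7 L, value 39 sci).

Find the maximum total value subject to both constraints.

120 sci

Feasible sets respecting both limits:
- C+E+F: mass 26, volume 28, value 120
- B+E+F: mass 26, volume 21, value 111
- B+C+F: mass 22, volume 24, value 106
- A+E+F: mass 22, volume 26, value 101
Best: 120 sci.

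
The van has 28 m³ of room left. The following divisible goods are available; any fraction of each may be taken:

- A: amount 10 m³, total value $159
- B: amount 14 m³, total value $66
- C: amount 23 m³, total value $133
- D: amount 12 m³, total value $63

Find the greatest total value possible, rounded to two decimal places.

Take in order of value per unit:
- A (159/10 per unit): all 10 → value 159, running total 159.00
- C (133/23 per unit): 18 of 23 → value 18×133/23 = 104.0870, running total 263.09
Total 263.09.

263.09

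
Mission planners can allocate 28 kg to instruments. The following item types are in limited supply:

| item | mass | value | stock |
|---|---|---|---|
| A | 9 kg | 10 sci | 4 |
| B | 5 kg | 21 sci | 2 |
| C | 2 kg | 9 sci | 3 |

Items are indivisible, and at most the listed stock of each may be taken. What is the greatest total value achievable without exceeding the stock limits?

Top feasible selections:
- 1×A + 2×B + 3×C: mass 25, value 79
- 1×A + 2×B + 2×C: mass 23, value 70
Best: 79 sci.

79 sci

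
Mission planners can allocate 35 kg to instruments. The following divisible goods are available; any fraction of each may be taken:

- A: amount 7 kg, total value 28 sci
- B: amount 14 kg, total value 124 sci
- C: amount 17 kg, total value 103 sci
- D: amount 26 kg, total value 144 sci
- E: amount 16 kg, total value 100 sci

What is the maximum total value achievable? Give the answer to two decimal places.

254.29

Take in order of value per unit:
- B (124/14 per unit): all 14 → value 124, running total 124.00
- E (100/16 per unit): all 16 → value 100, running total 224.00
- C (103/17 per unit): 5 of 17 → value 5×103/17 = 30.2941, running total 254.29
Total 254.29.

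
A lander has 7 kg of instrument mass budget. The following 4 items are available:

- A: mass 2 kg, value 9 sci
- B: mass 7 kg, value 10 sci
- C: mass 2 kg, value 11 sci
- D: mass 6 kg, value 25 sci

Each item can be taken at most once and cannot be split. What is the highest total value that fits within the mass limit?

25 sci

Check high-value combinations within 7 kg:
- D: mass 6, value 25
- A+C: mass 2+2=4, value 9+11=20
- C: mass 2, value 11
- B: mass 7, value 10
- A: mass 2, value 9
Best: 25 sci.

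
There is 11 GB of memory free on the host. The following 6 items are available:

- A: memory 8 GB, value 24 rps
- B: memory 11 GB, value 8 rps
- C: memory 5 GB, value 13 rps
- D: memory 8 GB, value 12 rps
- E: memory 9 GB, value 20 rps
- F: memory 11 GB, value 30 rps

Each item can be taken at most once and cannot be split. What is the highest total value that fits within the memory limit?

Check high-value combinations within 11 GB:
- F: memory 11, value 30
- A: memory 8, value 24
- E: memory 9, value 20
- C: memory 5, value 13
Best: 30 rps.

30 rps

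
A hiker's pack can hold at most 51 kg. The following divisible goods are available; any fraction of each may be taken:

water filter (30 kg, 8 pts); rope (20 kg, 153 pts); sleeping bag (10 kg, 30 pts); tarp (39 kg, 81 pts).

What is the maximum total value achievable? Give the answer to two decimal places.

Take in order of value per unit:
- rope (153/20 per unit): all 20 → value 153, running total 153.00
- sleeping bag (30/10 per unit): all 10 → value 30, running total 183.00
- tarp (81/39 per unit): 21 of 39 → value 21×81/39 = 43.6154, running total 226.62
Total 226.62.

226.62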